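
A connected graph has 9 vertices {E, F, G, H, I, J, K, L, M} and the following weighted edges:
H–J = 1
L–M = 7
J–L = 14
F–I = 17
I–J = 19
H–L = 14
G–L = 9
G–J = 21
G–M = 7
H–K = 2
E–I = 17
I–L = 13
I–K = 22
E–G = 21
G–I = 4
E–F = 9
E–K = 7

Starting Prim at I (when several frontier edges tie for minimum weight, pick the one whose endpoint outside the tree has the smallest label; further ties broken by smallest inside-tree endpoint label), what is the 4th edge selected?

H-L

Prim's algorithm from I:
Step 1: cheapest edge leaving the tree is G–I (4); add G.
Step 2: cheapest edge leaving the tree is G–M (7); add M.
Step 3: cheapest edge leaving the tree is L–M (7); add L.
Step 4: cheapest edge leaving the tree is H–L (14); add H.
Step 5: cheapest edge leaving the tree is H–J (1); add J.
Step 6: cheapest edge leaving the tree is H–K (2); add K.
Step 7: cheapest edge leaving the tree is E–K (7); add E.
Step 8: cheapest edge leaving the tree is E–F (9); add F.
The 4th edge added is H–L.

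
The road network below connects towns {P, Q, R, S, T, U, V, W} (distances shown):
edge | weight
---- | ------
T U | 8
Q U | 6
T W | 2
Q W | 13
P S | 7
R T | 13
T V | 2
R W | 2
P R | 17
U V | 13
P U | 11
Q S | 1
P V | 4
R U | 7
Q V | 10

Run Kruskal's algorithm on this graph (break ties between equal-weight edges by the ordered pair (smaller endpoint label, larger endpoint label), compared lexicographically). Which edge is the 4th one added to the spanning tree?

T-W

Kruskal's algorithm — process edges by increasing weight (ties by edge label):
Q S (1): add — endpoints in different components.
R W (2): add — endpoints in different components.
T V (2): add — endpoints in different components.
T W (2): add — endpoints in different components.
P V (4): add — endpoints in different components.
Q U (6): add — endpoints in different components.
P S (7): add — endpoints in different components.
The 4th edge added is T W.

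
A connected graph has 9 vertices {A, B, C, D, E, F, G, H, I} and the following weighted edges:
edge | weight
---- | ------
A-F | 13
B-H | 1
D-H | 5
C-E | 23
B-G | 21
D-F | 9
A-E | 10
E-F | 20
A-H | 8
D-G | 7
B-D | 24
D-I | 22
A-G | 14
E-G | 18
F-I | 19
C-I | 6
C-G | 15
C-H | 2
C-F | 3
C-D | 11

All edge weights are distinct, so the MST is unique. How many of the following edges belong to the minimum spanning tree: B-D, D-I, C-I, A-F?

Sort edges by weight, then run Kruskal:
B-H (1): add — endpoints in different components.
C-H (2): add — endpoints in different components.
C-F (3): add — endpoints in different components.
D-H (5): add — endpoints in different components.
C-I (6): add — endpoints in different components.
D-G (7): add — endpoints in different components.
A-H (8): add — endpoints in different components.
D-F (9): skip — D and F already connected.
A-E (10): add — endpoints in different components.
MST edge set: {B-H, C-H, C-F, D-H, C-I, D-G, A-H, A-E}.
Of the listed edges, {C-I} are in the MST → 1.

1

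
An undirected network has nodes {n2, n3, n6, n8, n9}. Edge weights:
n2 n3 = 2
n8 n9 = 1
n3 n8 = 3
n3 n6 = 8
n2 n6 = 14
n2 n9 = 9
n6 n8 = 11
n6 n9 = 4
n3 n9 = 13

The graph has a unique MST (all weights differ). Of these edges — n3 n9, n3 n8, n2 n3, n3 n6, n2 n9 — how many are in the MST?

Kruskal: consider edges lightest-first.
n8 n9 (1): add — endpoints in different components.
n2 n3 (2): add — endpoints in different components.
n3 n8 (3): add — endpoints in different components.
n6 n9 (4): add — endpoints in different components.
MST edge set: {n8 n9, n2 n3, n3 n8, n6 n9}.
Of the listed edges, {n3 n8, n2 n3} are in the MST → 2.

2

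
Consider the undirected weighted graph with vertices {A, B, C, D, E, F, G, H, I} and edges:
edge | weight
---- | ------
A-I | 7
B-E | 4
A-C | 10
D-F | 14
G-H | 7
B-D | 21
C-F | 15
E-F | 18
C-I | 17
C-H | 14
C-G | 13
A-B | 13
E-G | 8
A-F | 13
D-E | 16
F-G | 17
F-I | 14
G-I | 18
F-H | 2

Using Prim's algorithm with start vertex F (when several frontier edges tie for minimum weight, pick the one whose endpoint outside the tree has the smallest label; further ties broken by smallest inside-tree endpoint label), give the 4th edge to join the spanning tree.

B-E

Prim's algorithm from F:
Step 1: cheapest edge leaving the tree is F-H (2); add H.
Step 2: cheapest edge leaving the tree is G-H (7); add G.
Step 3: cheapest edge leaving the tree is E-G (8); add E.
Step 4: cheapest edge leaving the tree is B-E (4); add B.
Step 5: cheapest edge leaving the tree is A-B (13); add A.
Step 6: cheapest edge leaving the tree is A-I (7); add I.
Step 7: cheapest edge leaving the tree is A-C (10); add C.
Step 8: cheapest edge leaving the tree is D-F (14); add D.
The 4th edge added is B-E.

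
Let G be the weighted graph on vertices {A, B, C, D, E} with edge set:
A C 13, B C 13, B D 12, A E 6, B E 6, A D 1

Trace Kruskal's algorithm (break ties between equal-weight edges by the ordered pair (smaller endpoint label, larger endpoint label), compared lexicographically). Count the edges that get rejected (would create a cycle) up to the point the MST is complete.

1

Sort edges by weight, then run Kruskal:
A D (1): add — endpoints in different components.
A E (6): add — endpoints in different components.
B E (6): add — endpoints in different components.
B D (12): skip — B and D already connected.
A C (13): add — endpoints in different components.
Edges rejected before the tree was complete: 1.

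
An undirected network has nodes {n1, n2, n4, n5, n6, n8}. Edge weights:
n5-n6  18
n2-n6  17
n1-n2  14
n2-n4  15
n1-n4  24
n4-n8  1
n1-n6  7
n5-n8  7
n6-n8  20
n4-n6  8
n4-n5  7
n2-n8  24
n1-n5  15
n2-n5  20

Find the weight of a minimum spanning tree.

37

Sort edges by weight, then run Kruskal:
n4-n8 (1): add. Components now {n4,n8} {n5} {n2} {n1} {n6}
n1-n6 (7): add. Components now {n4,n8} {n5} {n2} {n1,n6}
n4-n5 (7): add. Components now {n4,n5,n8} {n2} {n1,n6}
n5-n8 (7): skip — n8 and n5 already connected.
n4-n6 (8): add. Components now {n1,n4,n5,n6,n8} {n2}
n1-n2 (14): add. Components now {n1,n2,n4,n5,n6,n8}
MST edges: n4-n8, n1-n6, n4-n5, n4-n6, n1-n2; total weight 1+7+7+8+14 = 37.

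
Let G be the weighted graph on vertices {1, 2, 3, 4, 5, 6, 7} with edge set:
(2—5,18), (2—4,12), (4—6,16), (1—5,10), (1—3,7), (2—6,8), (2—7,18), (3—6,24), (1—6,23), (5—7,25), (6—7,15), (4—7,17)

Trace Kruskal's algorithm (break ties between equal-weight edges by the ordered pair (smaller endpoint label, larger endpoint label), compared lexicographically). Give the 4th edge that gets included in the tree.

Kruskal's algorithm — process edges by increasing weight (ties by edge label):
1—3 (7): add. Components now {1,3} {2} {4} {5} {6} {7}
2—6 (8): add. Components now {1,3} {2,6} {4} {5} {7}
1—5 (10): add. Components now {1,3,5} {2,6} {4} {7}
2—4 (12): add. Components now {1,3,5} {2,4,6} {7}
6—7 (15): add. Components now {1,3,5} {2,4,6,7}
4—6 (16): skip — 4 and 6 already connected.
4—7 (17): skip — 4 and 7 already connected.
2—5 (18): add. Components now {1,2,3,4,5,6,7}
The 4th edge added is 2—4.

2-4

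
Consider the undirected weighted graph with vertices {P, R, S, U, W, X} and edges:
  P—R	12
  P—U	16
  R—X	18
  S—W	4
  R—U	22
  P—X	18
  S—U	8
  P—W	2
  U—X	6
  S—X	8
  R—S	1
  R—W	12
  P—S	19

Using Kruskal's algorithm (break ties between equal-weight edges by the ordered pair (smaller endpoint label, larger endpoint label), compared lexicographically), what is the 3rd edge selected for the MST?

S-W

Sort edges by weight, then run Kruskal:
R—S (1): add. Components now {W} {R,S} {U} {P} {X}
P—W (2): add. Components now {P,W} {R,S} {U} {X}
S—W (4): add. Components now {P,R,S,W} {U} {X}
U—X (6): add. Components now {P,R,S,W} {U,X}
S—U (8): add. Components now {P,R,S,U,W,X}
The 3rd edge added is S—W.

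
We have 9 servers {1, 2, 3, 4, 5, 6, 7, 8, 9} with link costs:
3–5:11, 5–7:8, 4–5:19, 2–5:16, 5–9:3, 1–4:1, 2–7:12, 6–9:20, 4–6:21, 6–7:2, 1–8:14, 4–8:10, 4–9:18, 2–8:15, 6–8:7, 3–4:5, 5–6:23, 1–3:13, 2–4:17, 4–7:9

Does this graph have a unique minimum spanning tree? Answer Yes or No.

Kruskal's algorithm — process edges by increasing weight (ties by edge label):
1–4 (1): add — endpoints in different components.
6–7 (2): add — endpoints in different components.
5–9 (3): add — endpoints in different components.
3–4 (5): add — endpoints in different components.
6–8 (7): add — endpoints in different components.
5–7 (8): add — endpoints in different components.
4–7 (9): add — endpoints in different components.
4–8 (10): skip — 4 and 8 already connected.
3–5 (11): skip — 3 and 5 already connected.
2–7 (12): add — endpoints in different components.
Every non-tree edge has weight strictly greater than the heaviest edge on the tree path between its endpoints, so the MST is unique.

Yes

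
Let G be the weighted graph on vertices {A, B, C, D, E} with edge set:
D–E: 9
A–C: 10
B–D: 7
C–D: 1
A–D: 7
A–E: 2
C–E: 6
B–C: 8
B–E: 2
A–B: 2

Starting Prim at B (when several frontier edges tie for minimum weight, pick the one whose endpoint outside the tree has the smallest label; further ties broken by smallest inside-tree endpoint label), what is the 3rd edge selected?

C-E

Prim, starting at B.
Step 1: frontier [A–B 2, B–E 2, B–D 7, B–C 8] → take A–B (2); add A.
Step 2: frontier [A–E 2, A–D 7, A–C 10, B–E 2, B–D 7, B–C 8] → take A–E (2); add E.
Step 3: frontier [A–D 7, A–C 10, B–D 7, B–C 8, C–E 6, D–E 9] → take C–E (6); add C.
Step 4: frontier [A–D 7, B–D 7, C–D 1, D–E 9] → take C–D (1); add D.
The 3rd edge added is C–E.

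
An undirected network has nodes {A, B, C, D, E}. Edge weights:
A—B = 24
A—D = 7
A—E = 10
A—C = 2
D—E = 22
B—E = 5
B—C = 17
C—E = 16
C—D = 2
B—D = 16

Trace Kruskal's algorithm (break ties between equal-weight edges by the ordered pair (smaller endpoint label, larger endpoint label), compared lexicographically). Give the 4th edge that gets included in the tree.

Kruskal: consider edges lightest-first.
A—C (2): add — endpoints in different components.
C—D (2): add — endpoints in different components.
B—E (5): add — endpoints in different components.
A—D (7): skip — A and D already connected.
A—E (10): add — endpoints in different components.
The 4th edge added is A—E.

A-E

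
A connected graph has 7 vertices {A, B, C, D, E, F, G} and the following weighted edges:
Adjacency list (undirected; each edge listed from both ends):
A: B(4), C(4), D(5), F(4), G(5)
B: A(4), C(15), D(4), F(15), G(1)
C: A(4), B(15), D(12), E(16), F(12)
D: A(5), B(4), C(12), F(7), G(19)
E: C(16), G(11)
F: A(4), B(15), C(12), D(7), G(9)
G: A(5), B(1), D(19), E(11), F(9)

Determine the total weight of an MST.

Sort edges by weight, then run Kruskal:
B—G (1): add. Components now {A} {B,G} {C} {D} {E} {F}
A—B (4): add. Components now {A,B,G} {C} {D} {E} {F}
A—C (4): add. Components now {A,B,C,G} {D} {E} {F}
A—F (4): add. Components now {A,B,C,F,G} {D} {E}
B—D (4): add. Components now {A,B,C,D,F,G} {E}
A—D (5): skip — A and D already connected.
A—G (5): skip — A and G already connected.
D—F (7): skip — D and F already connected.
F—G (9): skip — F and G already connected.
E—G (11): add. Components now {A,B,C,D,E,F,G}
MST edges: B—G, A—B, A—C, A—F, B—D, E—G; total weight 1+4+4+4+4+11 = 28.

28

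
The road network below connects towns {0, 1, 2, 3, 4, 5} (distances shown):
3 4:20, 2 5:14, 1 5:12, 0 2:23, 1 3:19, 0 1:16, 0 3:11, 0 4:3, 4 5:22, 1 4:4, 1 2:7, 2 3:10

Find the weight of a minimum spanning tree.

36

Prim, starting at 1.
Step 1: cheapest edge leaving the tree is 1 4 (4); add 4.
Step 2: cheapest edge leaving the tree is 0 4 (3); add 0.
Step 3: cheapest edge leaving the tree is 1 2 (7); add 2.
Step 4: cheapest edge leaving the tree is 2 3 (10); add 3.
Step 5: cheapest edge leaving the tree is 1 5 (12); add 5.
MST edges: 1 4, 0 4, 1 2, 2 3, 1 5; total weight 4+3+7+10+12 = 36.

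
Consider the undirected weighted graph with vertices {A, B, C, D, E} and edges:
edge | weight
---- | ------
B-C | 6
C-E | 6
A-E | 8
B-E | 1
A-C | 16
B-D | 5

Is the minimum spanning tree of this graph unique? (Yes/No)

No

Kruskal's algorithm — process edges by increasing weight (ties by edge label):
B-E (1): add — endpoints in different components.
B-D (5): add — endpoints in different components.
B-C (6): add — endpoints in different components.
C-E (6): skip — C and E already connected.
A-E (8): add — endpoints in different components.
Non-tree edge C-E has weight 6, equal to the heaviest edge on its tree cycle — swapping gives another MST of the same weight. Not unique.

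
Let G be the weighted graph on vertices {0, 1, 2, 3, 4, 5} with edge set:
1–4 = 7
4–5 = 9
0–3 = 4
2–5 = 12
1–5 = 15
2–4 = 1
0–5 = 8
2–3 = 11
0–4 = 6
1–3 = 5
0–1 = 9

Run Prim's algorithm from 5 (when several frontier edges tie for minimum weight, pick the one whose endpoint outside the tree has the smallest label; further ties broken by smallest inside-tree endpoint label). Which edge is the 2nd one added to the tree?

0-3

Prim's algorithm from 5:
Step 1: frontier [0–5 8, 4–5 9, 2–5 12, 1–5 15] → take 0–5 (8); add 0.
Step 2: frontier [0–3 4, 0–4 6, 0–1 9, 4–5 9, 2–5 12, 1–5 15] → take 0–3 (4); add 3.
Step 3: frontier [0–4 6, 0–1 9, 1–3 5, 2–3 11, 4–5 9, 2–5 12, 1–5 15] → take 1–3 (5); add 1.
Step 4: frontier [0–4 6, 1–4 7, 2–3 11, 4–5 9, 2–5 12] → take 0–4 (6); add 4.
Step 5: frontier [2–3 11, 2–4 1, 2–5 12] → take 2–4 (1); add 2.
The 2nd edge added is 0–3.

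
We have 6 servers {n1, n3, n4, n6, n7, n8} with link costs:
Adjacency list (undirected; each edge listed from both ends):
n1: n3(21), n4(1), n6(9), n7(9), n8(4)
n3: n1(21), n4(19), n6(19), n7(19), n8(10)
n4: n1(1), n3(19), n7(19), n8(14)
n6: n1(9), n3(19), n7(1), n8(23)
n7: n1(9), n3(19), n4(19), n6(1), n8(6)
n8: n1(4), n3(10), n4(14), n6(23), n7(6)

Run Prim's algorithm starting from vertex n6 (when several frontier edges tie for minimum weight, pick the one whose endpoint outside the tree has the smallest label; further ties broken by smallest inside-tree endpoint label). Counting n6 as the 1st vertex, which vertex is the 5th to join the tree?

Grow the tree from n6 using Prim:
Step 1: frontier [n6 n7 1, n1 n6 9, n3 n6 19, n6 n8 23] → take n6 n7 (1); add n7.
Step 2: frontier [n1 n6 9, n3 n6 19, n6 n8 23, n7 n8 6, n1 n7 9, n3 n7 19, n4 n7 19] → take n7 n8 (6); add n8.
Step 3: frontier [n1 n6 9, n3 n6 19, n1 n7 9, n3 n7 19, n4 n7 19, n1 n8 4, n3 n8 10, n4 n8 14] → take n1 n8 (4); add n1.
Step 4: frontier [n1 n4 1, n1 n3 21, n3 n6 19, n3 n7 19, n4 n7 19, n3 n8 10, n4 n8 14] → take n1 n4 (1); add n4.
Step 5: frontier [n1 n3 21, n3 n4 19, n3 n6 19, n3 n7 19, n3 n8 10] → take n3 n8 (10); add n3.
Vertex order: n6, n7, n8, n1, n4, n3. The 5th vertex is n4.

n4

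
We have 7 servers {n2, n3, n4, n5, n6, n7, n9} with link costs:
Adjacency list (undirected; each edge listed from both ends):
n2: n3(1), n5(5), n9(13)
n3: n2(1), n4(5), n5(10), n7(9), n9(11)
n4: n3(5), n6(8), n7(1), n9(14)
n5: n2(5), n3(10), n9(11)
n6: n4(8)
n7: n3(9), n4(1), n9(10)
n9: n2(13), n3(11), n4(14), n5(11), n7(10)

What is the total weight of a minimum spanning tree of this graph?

Grow the tree from n2 using Prim:
Step 1: cheapest edge leaving the tree is n2—n3 (1); add n3.
Step 2: cheapest edge leaving the tree is n3—n4 (5); add n4.
Step 3: cheapest edge leaving the tree is n4—n7 (1); add n7.
Step 4: cheapest edge leaving the tree is n2—n5 (5); add n5.
Step 5: cheapest edge leaving the tree is n4—n6 (8); add n6.
Step 6: cheapest edge leaving the tree is n7—n9 (10); add n9.
MST edges: n2—n3, n3—n4, n4—n7, n2—n5, n4—n6, n7—n9; total weight 1+5+1+5+8+10 = 30.

30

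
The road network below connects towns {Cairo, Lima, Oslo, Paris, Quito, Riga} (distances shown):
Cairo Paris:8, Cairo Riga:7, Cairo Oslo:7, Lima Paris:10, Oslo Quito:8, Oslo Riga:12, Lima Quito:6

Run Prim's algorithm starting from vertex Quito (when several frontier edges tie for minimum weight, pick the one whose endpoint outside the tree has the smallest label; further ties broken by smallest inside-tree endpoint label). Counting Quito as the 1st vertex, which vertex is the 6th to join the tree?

Grow the tree from Quito using Prim:
Step 1: frontier [Lima Quito 6, Oslo Quito 8] → take Lima Quito (6); add Lima.
Step 2: frontier [Lima Paris 10, Oslo Quito 8] → take Oslo Quito (8); add Oslo.
Step 3: frontier [Lima Paris 10, Cairo Oslo 7, Oslo Riga 12] → take Cairo Oslo (7); add Cairo.
Step 4: frontier [Cairo Riga 7, Cairo Paris 8, Lima Paris 10, Oslo Riga 12] → take Cairo Riga (7); add Riga.
Step 5: frontier [Cairo Paris 8, Lima Paris 10] → take Cairo Paris (8); add Paris.
Vertex order: Quito, Lima, Oslo, Cairo, Riga, Paris. The 6th vertex is Paris.

Paris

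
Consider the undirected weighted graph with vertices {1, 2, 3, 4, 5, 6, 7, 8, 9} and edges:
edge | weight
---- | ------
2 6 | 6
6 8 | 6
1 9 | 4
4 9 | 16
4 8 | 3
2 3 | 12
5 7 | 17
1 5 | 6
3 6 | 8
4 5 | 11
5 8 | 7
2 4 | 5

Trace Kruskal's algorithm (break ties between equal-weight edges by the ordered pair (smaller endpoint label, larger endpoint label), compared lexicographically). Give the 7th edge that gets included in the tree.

Kruskal: consider edges lightest-first.
4 8 (3): add — endpoints in different components.
1 9 (4): add — endpoints in different components.
2 4 (5): add — endpoints in different components.
1 5 (6): add — endpoints in different components.
2 6 (6): add — endpoints in different components.
6 8 (6): skip — 6 and 8 already connected.
5 8 (7): add — endpoints in different components.
3 6 (8): add — endpoints in different components.
4 5 (11): skip — 4 and 5 already connected.
2 3 (12): skip — 2 and 3 already connected.
4 9 (16): skip — 4 and 9 already connected.
5 7 (17): add — endpoints in different components.
The 7th edge added is 3 6.

3-6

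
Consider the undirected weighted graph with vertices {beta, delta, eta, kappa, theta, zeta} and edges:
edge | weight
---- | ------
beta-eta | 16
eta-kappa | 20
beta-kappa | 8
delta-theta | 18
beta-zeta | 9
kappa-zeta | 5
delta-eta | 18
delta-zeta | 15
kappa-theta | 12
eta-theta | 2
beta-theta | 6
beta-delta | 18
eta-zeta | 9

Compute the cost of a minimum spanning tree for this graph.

Prim's algorithm from zeta:
Step 1: cheapest edge leaving the tree is kappa-zeta (5); add kappa.
Step 2: cheapest edge leaving the tree is beta-kappa (8); add beta.
Step 3: cheapest edge leaving the tree is beta-theta (6); add theta.
Step 4: cheapest edge leaving the tree is eta-theta (2); add eta.
Step 5: cheapest edge leaving the tree is delta-zeta (15); add delta.
MST edges: kappa-zeta, beta-kappa, beta-theta, eta-theta, delta-zeta; total weight 5+8+6+2+15 = 36.

36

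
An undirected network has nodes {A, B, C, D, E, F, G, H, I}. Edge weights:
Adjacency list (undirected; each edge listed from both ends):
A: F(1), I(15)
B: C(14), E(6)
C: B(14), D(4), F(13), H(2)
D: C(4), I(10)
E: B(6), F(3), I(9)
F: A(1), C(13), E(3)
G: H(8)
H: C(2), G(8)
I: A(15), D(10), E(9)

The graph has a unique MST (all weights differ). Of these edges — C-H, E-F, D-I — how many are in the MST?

3

Kruskal's algorithm — process edges by increasing weight (ties by edge label):
A-F (1): add — endpoints in different components.
C-H (2): add — endpoints in different components.
E-F (3): add — endpoints in different components.
C-D (4): add — endpoints in different components.
B-E (6): add — endpoints in different components.
G-H (8): add — endpoints in different components.
E-I (9): add — endpoints in different components.
D-I (10): add — endpoints in different components.
MST edge set: {A-F, C-H, E-F, C-D, B-E, G-H, E-I, D-I}.
Of the listed edges, {C-H, E-F, D-I} are in the MST → 3.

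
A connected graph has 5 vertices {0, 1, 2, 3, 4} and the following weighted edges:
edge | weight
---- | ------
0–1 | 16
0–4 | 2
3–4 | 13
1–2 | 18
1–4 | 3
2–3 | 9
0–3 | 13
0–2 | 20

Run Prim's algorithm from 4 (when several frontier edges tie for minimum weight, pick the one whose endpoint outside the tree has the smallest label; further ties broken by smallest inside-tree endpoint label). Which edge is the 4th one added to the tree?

2-3

Prim's algorithm from 4:
Step 1: frontier [0–4 2, 1–4 3, 3–4 13] → take 0–4 (2); add 0.
Step 2: frontier [0–3 13, 0–1 16, 0–2 20, 1–4 3, 3–4 13] → take 1–4 (3); add 1.
Step 3: frontier [0–3 13, 0–2 20, 1–2 18, 3–4 13] → take 0–3 (13); add 3.
Step 4: frontier [0–2 20, 1–2 18, 2–3 9] → take 2–3 (9); add 2.
The 4th edge added is 2–3.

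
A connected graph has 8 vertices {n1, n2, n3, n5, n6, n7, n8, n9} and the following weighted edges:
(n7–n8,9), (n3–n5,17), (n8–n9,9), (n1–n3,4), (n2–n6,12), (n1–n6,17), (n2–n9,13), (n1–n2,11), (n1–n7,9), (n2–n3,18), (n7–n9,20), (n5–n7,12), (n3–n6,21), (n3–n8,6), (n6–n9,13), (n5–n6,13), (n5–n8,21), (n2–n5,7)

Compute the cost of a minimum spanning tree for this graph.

Prim, starting at n3.
Step 1: cheapest edge leaving the tree is n1–n3 (4); add n1.
Step 2: cheapest edge leaving the tree is n3–n8 (6); add n8.
Step 3: cheapest edge leaving the tree is n1–n7 (9); add n7.
Step 4: cheapest edge leaving the tree is n8–n9 (9); add n9.
Step 5: cheapest edge leaving the tree is n1–n2 (11); add n2.
Step 6: cheapest edge leaving the tree is n2–n5 (7); add n5.
Step 7: cheapest edge leaving the tree is n2–n6 (12); add n6.
MST edges: n1–n3, n3–n8, n1–n7, n8–n9, n1–n2, n2–n5, n2–n6; total weight 4+6+9+9+11+7+12 = 58.

58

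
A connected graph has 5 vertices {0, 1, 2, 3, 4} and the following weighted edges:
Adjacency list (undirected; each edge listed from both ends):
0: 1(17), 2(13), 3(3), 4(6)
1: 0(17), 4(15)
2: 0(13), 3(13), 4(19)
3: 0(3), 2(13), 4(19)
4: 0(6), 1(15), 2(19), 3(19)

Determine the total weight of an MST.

Kruskal's algorithm — process edges by increasing weight (ties by edge label):
0–3 (3): add — endpoints in different components.
0–4 (6): add — endpoints in different components.
0–2 (13): add — endpoints in different components.
2–3 (13): skip — 2 and 3 already connected.
1–4 (15): add — endpoints in different components.
MST edges: 0–3, 0–4, 0–2, 1–4; total weight 3+6+13+15 = 37.

37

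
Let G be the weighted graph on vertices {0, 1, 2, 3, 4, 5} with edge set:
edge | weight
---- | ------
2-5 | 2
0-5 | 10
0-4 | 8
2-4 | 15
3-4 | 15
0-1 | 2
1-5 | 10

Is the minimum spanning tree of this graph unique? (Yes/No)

No

Kruskal's algorithm — process edges by increasing weight (ties by edge label):
0-1 (2): add — endpoints in different components.
2-5 (2): add — endpoints in different components.
0-4 (8): add — endpoints in different components.
0-5 (10): add — endpoints in different components.
1-5 (10): skip — 1 and 5 already connected.
2-4 (15): skip — 2 and 4 already connected.
3-4 (15): add — endpoints in different components.
Non-tree edge 1-5 has weight 10, equal to the heaviest edge on its tree cycle — swapping gives another MST of the same weight. Not unique.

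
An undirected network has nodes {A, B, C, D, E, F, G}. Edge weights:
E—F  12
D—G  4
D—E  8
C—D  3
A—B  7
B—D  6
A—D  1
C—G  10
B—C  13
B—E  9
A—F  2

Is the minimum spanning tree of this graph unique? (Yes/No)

Sort edges by weight, then run Kruskal:
A—D (1): add. Components now {A,D} {B} {C} {E} {F} {G}
A—F (2): add. Components now {A,D,F} {B} {C} {E} {G}
C—D (3): add. Components now {A,C,D,F} {B} {E} {G}
D—G (4): add. Components now {A,C,D,F,G} {B} {E}
B—D (6): add. Components now {A,B,C,D,F,G} {E}
A—B (7): skip — A and B already connected.
D—E (8): add. Components now {A,B,C,D,E,F,G}
Every non-tree edge has weight strictly greater than the heaviest edge on the tree path between its endpoints, so the MST is unique.

Yes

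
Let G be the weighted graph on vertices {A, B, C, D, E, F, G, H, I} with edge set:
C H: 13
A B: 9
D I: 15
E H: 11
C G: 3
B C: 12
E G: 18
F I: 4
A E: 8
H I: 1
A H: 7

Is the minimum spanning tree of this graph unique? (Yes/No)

Yes

Kruskal: consider edges lightest-first.
H I (1): add — endpoints in different components.
C G (3): add — endpoints in different components.
F I (4): add — endpoints in different components.
A H (7): add — endpoints in different components.
A E (8): add — endpoints in different components.
A B (9): add — endpoints in different components.
E H (11): skip — E and H already connected.
B C (12): add — endpoints in different components.
C H (13): skip — C and H already connected.
D I (15): add — endpoints in different components.
Every non-tree edge has weight strictly greater than the heaviest edge on the tree path between its endpoints, so the MST is unique.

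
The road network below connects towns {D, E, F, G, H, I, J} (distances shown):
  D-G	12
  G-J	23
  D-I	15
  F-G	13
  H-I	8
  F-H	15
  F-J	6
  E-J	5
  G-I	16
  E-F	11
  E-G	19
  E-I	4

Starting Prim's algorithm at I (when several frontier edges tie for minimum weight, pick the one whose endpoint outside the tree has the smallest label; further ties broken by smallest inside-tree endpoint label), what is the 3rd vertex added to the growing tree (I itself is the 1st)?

Prim's algorithm from I:
Step 1: frontier [E-I 4, H-I 8, D-I 15, G-I 16] → take E-I (4); add E.
Step 2: frontier [E-J 5, E-F 11, E-G 19, H-I 8, D-I 15, G-I 16] → take E-J (5); add J.
Step 3: frontier [E-F 11, E-G 19, H-I 8, D-I 15, G-I 16, F-J 6, G-J 23] → take F-J (6); add F.
Step 4: frontier [E-G 19, F-G 13, F-H 15, H-I 8, D-I 15, G-I 16, G-J 23] → take H-I (8); add H.
Step 5: frontier [E-G 19, F-G 13, D-I 15, G-I 16, G-J 23] → take F-G (13); add G.
Step 6: frontier [D-G 12, D-I 15] → take D-G (12); add D.
Vertex order: I, E, J, F, H, G, D. The 3rd vertex is J.

J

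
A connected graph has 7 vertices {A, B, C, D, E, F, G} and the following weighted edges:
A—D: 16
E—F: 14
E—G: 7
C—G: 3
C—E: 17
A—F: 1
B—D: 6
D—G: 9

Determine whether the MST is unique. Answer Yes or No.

Yes

Sort edges by weight, then run Kruskal:
A—F (1): add. Components now {A,F} {B} {C} {D} {E} {G}
C—G (3): add. Components now {A,F} {B} {C,G} {D} {E}
B—D (6): add. Components now {A,F} {B,D} {C,G} {E}
E—G (7): add. Components now {A,F} {B,D} {C,E,G}
D—G (9): add. Components now {A,F} {B,C,D,E,G}
E—F (14): add. Components now {A,B,C,D,E,F,G}
Every non-tree edge has weight strictly greater than the heaviest edge on the tree path between its endpoints, so the MST is unique.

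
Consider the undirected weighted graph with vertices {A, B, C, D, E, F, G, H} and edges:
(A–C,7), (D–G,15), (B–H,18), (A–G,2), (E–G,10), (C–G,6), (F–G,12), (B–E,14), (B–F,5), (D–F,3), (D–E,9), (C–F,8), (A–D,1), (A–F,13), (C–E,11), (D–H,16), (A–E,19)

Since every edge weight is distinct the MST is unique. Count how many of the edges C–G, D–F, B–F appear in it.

3

Kruskal: consider edges lightest-first.
A–D (1): add — endpoints in different components.
A–G (2): add — endpoints in different components.
D–F (3): add — endpoints in different components.
B–F (5): add — endpoints in different components.
C–G (6): add — endpoints in different components.
A–C (7): skip — A and C already connected.
C–F (8): skip — C and F already connected.
D–E (9): add — endpoints in different components.
E–G (10): skip — E and G already connected.
C–E (11): skip — C and E already connected.
F–G (12): skip — F and G already connected.
A–F (13): skip — A and F already connected.
B–E (14): skip — B and E already connected.
D–G (15): skip — D and G already connected.
D–H (16): add — endpoints in different components.
MST edge set: {A–D, A–G, D–F, B–F, C–G, D–E, D–H}.
Of the listed edges, {C–G, D–F, B–F} are in the MST → 3.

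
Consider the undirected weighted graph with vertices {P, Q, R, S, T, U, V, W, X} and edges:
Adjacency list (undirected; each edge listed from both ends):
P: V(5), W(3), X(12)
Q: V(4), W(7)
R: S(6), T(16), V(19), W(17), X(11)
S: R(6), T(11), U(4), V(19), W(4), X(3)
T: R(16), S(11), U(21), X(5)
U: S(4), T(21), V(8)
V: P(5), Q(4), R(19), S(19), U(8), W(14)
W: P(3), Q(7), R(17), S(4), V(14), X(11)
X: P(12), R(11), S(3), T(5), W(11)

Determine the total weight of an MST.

Prim's algorithm from R:
Step 1: cheapest edge leaving the tree is R S (6); add S.
Step 2: cheapest edge leaving the tree is S X (3); add X.
Step 3: cheapest edge leaving the tree is S U (4); add U.
Step 4: cheapest edge leaving the tree is S W (4); add W.
Step 5: cheapest edge leaving the tree is P W (3); add P.
Step 6: cheapest edge leaving the tree is T X (5); add T.
Step 7: cheapest edge leaving the tree is P V (5); add V.
Step 8: cheapest edge leaving the tree is Q V (4); add Q.
MST edges: R S, S X, S U, S W, P W, T X, P V, Q V; total weight 6+3+4+4+3+5+5+4 = 34.

34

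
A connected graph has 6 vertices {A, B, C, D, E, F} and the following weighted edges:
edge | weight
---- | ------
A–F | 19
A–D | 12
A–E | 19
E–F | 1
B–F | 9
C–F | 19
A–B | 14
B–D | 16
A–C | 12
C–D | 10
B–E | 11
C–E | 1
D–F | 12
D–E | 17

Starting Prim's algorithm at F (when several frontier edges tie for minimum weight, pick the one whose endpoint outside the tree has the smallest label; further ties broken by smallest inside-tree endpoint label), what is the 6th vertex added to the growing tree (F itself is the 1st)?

Prim, starting at F.
Step 1: cheapest edge leaving the tree is E–F (1); add E.
Step 2: cheapest edge leaving the tree is C–E (1); add C.
Step 3: cheapest edge leaving the tree is B–F (9); add B.
Step 4: cheapest edge leaving the tree is C–D (10); add D.
Step 5: cheapest edge leaving the tree is A–C (12); add A.
Vertex order: F, E, C, B, D, A. The 6th vertex is A.

A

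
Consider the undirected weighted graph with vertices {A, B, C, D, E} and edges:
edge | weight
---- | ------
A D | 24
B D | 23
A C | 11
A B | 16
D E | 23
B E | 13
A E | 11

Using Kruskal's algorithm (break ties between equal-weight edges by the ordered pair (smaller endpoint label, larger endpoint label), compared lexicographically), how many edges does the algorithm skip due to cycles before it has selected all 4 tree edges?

Kruskal's algorithm — process edges by increasing weight (ties by edge label):
A C (11): add — endpoints in different components.
A E (11): add — endpoints in different components.
B E (13): add — endpoints in different components.
A B (16): skip — A and B already connected.
B D (23): add — endpoints in different components.
Edges rejected before the tree was complete: 1.

1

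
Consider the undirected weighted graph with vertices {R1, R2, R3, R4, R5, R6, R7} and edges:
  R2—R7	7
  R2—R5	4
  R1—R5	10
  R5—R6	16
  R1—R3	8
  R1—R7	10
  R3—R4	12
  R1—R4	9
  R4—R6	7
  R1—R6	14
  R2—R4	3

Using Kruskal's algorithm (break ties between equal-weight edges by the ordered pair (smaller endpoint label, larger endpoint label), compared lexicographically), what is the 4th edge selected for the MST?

Kruskal's algorithm — process edges by increasing weight (ties by edge label):
R2—R4 (3): add. Components now {R1} {R7} {R6} {R2,R4} {R3} {R5}
R2—R5 (4): add. Components now {R1} {R7} {R6} {R2,R4,R5} {R3}
R2—R7 (7): add. Components now {R1} {R2,R4,R5,R7} {R6} {R3}
R4—R6 (7): add. Components now {R1} {R2,R4,R5,R6,R7} {R3}
R1—R3 (8): add. Components now {R1,R3} {R2,R4,R5,R6,R7}
R1—R4 (9): add. Components now {R1,R2,R3,R4,R5,R6,R7}
The 4th edge added is R4—R6.

R4-R6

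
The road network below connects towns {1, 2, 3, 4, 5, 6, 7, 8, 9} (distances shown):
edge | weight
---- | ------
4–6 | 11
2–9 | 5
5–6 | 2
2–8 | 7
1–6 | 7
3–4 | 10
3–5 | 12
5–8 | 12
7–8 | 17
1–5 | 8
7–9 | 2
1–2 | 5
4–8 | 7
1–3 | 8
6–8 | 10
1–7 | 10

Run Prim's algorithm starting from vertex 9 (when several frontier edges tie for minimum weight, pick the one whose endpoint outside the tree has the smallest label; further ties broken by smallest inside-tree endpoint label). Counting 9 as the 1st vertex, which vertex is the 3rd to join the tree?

2

Grow the tree from 9 using Prim:
Step 1: cheapest edge leaving the tree is 7–9 (2); add 7.
Step 2: cheapest edge leaving the tree is 2–9 (5); add 2.
Step 3: cheapest edge leaving the tree is 1–2 (5); add 1.
Step 4: cheapest edge leaving the tree is 1–6 (7); add 6.
Step 5: cheapest edge leaving the tree is 5–6 (2); add 5.
Step 6: cheapest edge leaving the tree is 2–8 (7); add 8.
Step 7: cheapest edge leaving the tree is 4–8 (7); add 4.
Step 8: cheapest edge leaving the tree is 1–3 (8); add 3.
Vertex order: 9, 7, 2, 1, 6, 5, 8, 4, 3. The 3rd vertex is 2.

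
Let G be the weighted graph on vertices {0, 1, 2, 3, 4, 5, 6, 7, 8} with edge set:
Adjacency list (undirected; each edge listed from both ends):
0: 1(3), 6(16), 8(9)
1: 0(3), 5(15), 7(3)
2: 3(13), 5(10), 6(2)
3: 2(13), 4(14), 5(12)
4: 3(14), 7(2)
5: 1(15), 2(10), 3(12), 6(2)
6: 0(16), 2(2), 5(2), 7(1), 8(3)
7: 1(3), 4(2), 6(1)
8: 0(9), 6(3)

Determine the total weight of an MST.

28

Kruskal: consider edges lightest-first.
6—7 (1): add — endpoints in different components.
2—6 (2): add — endpoints in different components.
4—7 (2): add — endpoints in different components.
5—6 (2): add — endpoints in different components.
0—1 (3): add — endpoints in different components.
1—7 (3): add — endpoints in different components.
6—8 (3): add — endpoints in different components.
0—8 (9): skip — 0 and 8 already connected.
2—5 (10): skip — 2 and 5 already connected.
3—5 (12): add — endpoints in different components.
MST edges: 6—7, 2—6, 4—7, 5—6, 0—1, 1—7, 6—8, 3—5; total weight 1+2+2+2+3+3+3+12 = 28.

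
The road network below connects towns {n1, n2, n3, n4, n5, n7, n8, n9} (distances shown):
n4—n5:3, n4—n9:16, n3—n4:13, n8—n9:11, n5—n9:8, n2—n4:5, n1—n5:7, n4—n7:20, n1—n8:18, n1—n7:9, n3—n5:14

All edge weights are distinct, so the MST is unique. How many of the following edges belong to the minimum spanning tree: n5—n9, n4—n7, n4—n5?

2

Sort edges by weight, then run Kruskal:
n4—n5 (3): add — endpoints in different components.
n2—n4 (5): add — endpoints in different components.
n1—n5 (7): add — endpoints in different components.
n5—n9 (8): add — endpoints in different components.
n1—n7 (9): add — endpoints in different components.
n8—n9 (11): add — endpoints in different components.
n3—n4 (13): add — endpoints in different components.
MST edge set: {n4—n5, n2—n4, n1—n5, n5—n9, n1—n7, n8—n9, n3—n4}.
Of the listed edges, {n5—n9, n4—n5} are in the MST → 2.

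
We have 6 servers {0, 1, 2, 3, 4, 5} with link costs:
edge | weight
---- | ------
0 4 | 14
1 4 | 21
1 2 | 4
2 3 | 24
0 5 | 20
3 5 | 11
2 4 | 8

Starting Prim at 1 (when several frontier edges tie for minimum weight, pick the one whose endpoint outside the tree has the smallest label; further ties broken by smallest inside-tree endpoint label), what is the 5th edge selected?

Prim's algorithm from 1:
Step 1: cheapest edge leaving the tree is 1 2 (4); add 2.
Step 2: cheapest edge leaving the tree is 2 4 (8); add 4.
Step 3: cheapest edge leaving the tree is 0 4 (14); add 0.
Step 4: cheapest edge leaving the tree is 0 5 (20); add 5.
Step 5: cheapest edge leaving the tree is 3 5 (11); add 3.
The 5th edge added is 3 5.

3-5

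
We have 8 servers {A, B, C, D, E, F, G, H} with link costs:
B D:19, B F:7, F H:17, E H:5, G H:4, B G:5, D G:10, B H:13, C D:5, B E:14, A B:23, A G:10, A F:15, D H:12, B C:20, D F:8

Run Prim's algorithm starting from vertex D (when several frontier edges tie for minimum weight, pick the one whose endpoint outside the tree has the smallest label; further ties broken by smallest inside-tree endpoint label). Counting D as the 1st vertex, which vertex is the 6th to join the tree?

H

Prim's algorithm from D:
Step 1: cheapest edge leaving the tree is C D (5); add C.
Step 2: cheapest edge leaving the tree is D F (8); add F.
Step 3: cheapest edge leaving the tree is B F (7); add B.
Step 4: cheapest edge leaving the tree is B G (5); add G.
Step 5: cheapest edge leaving the tree is G H (4); add H.
Step 6: cheapest edge leaving the tree is E H (5); add E.
Step 7: cheapest edge leaving the tree is A G (10); add A.
Vertex order: D, C, F, B, G, H, E, A. The 6th vertex is H.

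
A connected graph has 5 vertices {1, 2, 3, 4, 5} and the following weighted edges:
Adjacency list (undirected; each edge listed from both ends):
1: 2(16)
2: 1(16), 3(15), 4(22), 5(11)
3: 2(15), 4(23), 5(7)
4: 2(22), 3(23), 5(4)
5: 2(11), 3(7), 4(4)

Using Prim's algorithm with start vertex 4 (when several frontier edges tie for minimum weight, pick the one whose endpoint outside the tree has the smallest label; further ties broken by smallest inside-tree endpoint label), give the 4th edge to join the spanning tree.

1-2

Prim, starting at 4.
Step 1: frontier [4–5 4, 2–4 22, 3–4 23] → take 4–5 (4); add 5.
Step 2: frontier [2–4 22, 3–4 23, 3–5 7, 2–5 11] → take 3–5 (7); add 3.
Step 3: frontier [2–3 15, 2–4 22, 2–5 11] → take 2–5 (11); add 2.
Step 4: frontier [1–2 16] → take 1–2 (16); add 1.
The 4th edge added is 1–2.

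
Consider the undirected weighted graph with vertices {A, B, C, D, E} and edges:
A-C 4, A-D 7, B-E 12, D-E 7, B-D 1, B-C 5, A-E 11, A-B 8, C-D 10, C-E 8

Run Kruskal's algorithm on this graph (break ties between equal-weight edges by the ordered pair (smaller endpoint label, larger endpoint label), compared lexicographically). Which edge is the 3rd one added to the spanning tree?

B-C

Kruskal: consider edges lightest-first.
B-D (1): add — endpoints in different components.
A-C (4): add — endpoints in different components.
B-C (5): add — endpoints in different components.
A-D (7): skip — A and D already connected.
D-E (7): add — endpoints in different components.
The 3rd edge added is B-C.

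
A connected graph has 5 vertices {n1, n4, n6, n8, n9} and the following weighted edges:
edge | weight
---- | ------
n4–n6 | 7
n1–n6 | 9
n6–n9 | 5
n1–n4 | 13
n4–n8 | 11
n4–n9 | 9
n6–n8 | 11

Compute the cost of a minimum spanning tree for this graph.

32

Prim, starting at n1.
Step 1: cheapest edge leaving the tree is n1–n6 (9); add n6.
Step 2: cheapest edge leaving the tree is n6–n9 (5); add n9.
Step 3: cheapest edge leaving the tree is n4–n6 (7); add n4.
Step 4: cheapest edge leaving the tree is n4–n8 (11); add n8.
MST edges: n1–n6, n6–n9, n4–n6, n4–n8; total weight 9+5+7+11 = 32.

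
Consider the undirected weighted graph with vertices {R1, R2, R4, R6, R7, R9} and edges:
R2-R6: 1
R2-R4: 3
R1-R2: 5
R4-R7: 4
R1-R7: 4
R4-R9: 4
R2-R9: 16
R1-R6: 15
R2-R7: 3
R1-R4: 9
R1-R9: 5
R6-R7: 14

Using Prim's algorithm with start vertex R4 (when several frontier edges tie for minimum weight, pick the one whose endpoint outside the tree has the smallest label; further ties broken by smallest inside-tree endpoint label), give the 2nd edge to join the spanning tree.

Prim's algorithm from R4:
Step 1: cheapest edge leaving the tree is R2-R4 (3); add R2.
Step 2: cheapest edge leaving the tree is R2-R6 (1); add R6.
Step 3: cheapest edge leaving the tree is R2-R7 (3); add R7.
Step 4: cheapest edge leaving the tree is R1-R7 (4); add R1.
Step 5: cheapest edge leaving the tree is R4-R9 (4); add R9.
The 2nd edge added is R2-R6.

R2-R6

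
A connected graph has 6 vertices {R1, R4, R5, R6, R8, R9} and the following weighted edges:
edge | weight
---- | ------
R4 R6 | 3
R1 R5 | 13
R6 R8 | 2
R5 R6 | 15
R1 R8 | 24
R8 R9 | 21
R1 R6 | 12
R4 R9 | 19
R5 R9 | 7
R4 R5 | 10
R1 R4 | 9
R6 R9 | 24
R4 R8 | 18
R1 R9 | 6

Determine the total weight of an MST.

27

Kruskal's algorithm — process edges by increasing weight (ties by edge label):
R6 R8 (2): add. Components now {R4} {R6,R8} {R1} {R5} {R9}
R4 R6 (3): add. Components now {R4,R6,R8} {R1} {R5} {R9}
R1 R9 (6): add. Components now {R4,R6,R8} {R1,R9} {R5}
R5 R9 (7): add. Components now {R4,R6,R8} {R1,R5,R9}
R1 R4 (9): add. Components now {R1,R4,R5,R6,R8,R9}
MST edges: R6 R8, R4 R6, R1 R9, R5 R9, R1 R4; total weight 2+3+6+7+9 = 27.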